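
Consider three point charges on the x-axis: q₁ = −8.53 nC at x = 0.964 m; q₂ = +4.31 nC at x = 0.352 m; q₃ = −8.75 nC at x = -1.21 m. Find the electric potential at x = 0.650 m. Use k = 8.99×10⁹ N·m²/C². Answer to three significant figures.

Electric potential is a scalar, so the contributions from each charge add algebraically: V = Σ kqᵢ/rᵢ.
Distances from the field point to each charge: r₁ = 0.314 m, r₂ = 0.298 m, r₃ = 1.86 m.
V = k[(-8.53×10⁻⁹)/(0.314) + (4.31×10⁻⁹)/(0.298) + (-8.75×10⁻⁹)/(1.86)] = -156 V.

-156 V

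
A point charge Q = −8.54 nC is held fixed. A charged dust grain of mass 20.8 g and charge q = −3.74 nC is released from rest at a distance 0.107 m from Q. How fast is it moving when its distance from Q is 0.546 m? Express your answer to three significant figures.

0.0144 m/s

Only the electrostatic force acts, so mechanical energy is conserved: ½mv² = U₁ − U₂ = kQq(1/r₁ − 1/r₂).
U₁ − U₂ = (8.99×10⁹ N·m²/C²)(-8.54×10⁻⁹ C)(-3.74×10⁻⁹ C)(1/0.107 − 1/0.546) = 2.16×10⁻⁶ J.
v = √(2·2.16×10⁻⁶/0.0208) = 0.0144 m/s.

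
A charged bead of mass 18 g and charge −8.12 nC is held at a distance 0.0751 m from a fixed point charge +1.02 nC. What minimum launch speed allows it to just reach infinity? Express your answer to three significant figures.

To just escape, total mechanical energy must reach zero at infinity: ½mv²_min + U = 0, so ½mv²_min = −U = |kQq|/r.
|U| = |kQq|/r = (8.99×10⁹ N·m²/C²)(1.02×10⁻⁹)(8.12×10⁻⁹)/(0.0751) = 9.91×10⁻⁷ J.
v_min = √(2|U|/m) = √(2·9.91×10⁻⁷/0.0180) = 0.0105 m/s.

0.0105 m/s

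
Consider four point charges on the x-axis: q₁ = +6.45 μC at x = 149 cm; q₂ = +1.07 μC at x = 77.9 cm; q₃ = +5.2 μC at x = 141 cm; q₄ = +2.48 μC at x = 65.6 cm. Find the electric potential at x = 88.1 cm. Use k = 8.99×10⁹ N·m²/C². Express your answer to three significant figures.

3.77×10⁵ V

Electric potential is a scalar, so the contributions from each charge add algebraically: V = Σ kqᵢ/rᵢ.
Distances from the field point to each charge: r₁ = 0.609 m, r₂ = 0.102 m, r₃ = 0.529 m, r₄ = 0.225 m.
V = k[(6.45×10⁻⁶)/(0.609) + (1.07×10⁻⁶)/(0.102) + (5.20×10⁻⁶)/(0.529) + (2.48×10⁻⁶)/(0.225)] = 3.77×10⁵ V.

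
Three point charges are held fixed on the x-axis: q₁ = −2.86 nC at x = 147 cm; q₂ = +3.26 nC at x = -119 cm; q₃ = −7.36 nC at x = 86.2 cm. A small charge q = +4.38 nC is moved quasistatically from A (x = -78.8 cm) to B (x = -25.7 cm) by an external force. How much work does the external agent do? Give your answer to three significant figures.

-2.80×10⁻⁷ J

For quasistatic motion the external work equals the change in potential energy: W_ext = qΔV = q(V_B − V_A).
At A: distances to the source charges are 2.26 m, 0.402 m, 1.65 m; V_A = Σ kqᵢ/rᵢ = 21.4 V.
At B: distances to the source charges are 1.73 m, 0.933 m, 1.12 m; V_B = Σ kqᵢ/rᵢ = -42.6 V.
ΔV = V_B − V_A = -64.0 V.
W_ext = qΔV = (4.38×10⁻⁹ C)(-64.0 V) = -2.80×10⁻⁷ J.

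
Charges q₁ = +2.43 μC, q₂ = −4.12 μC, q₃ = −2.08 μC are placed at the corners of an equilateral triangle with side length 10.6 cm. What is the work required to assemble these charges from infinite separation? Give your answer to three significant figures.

The assembly work is the sum of pairwise potential energies, U = Σ_{i<j} kqᵢqⱼ/rᵢⱼ.
All three pair separations equal the side length, 0.106 m.
U = (-0.849) + (-0.429) + (0.727) = -0.551 J.

-0.551 J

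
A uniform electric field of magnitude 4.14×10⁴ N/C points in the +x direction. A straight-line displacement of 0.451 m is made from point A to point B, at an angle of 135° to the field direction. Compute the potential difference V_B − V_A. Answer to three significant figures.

1.32×10⁴ V

Only the component of displacement along E changes the potential: ΔV = −E·d·cosθ.
ΔV = −(4.14×10⁴ V/m)(0.451 m)cos135° = 1.32×10⁴ V.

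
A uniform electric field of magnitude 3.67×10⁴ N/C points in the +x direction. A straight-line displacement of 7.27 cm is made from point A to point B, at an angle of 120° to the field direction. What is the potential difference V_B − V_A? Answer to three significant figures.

Only the component of displacement along E changes the potential: ΔV = −E·d·cosθ.
ΔV = −(3.67×10⁴ V/m)(0.0727 m)cos120° = 1330 V.

1330 V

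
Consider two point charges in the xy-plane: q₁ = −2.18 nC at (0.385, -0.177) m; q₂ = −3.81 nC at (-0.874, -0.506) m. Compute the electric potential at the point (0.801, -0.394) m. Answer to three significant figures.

-62.2 V

The total potential is the scalar sum of each charge's contribution, V = Σ kqᵢ/rᵢ.
Distances from the field point to each charge: r₁ = 0.469 m, r₂ = 1.68 m.
V = k[(-2.18×10⁻⁹)/(0.469) + (-3.81×10⁻⁹)/(1.68)] = -62.2 V.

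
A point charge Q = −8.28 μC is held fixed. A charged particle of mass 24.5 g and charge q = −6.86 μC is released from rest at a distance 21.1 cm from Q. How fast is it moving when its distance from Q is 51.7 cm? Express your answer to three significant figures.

10.8 m/s

Only the electrostatic force acts, so mechanical energy is conserved: ½mv² = U₁ − U₂ = kQq(1/r₁ − 1/r₂).
U₁ − U₂ = (8.99×10⁹ N·m²/C²)(-8.28×10⁻⁶ C)(-6.86×10⁻⁶ C)(1/0.211 − 1/0.517) = 1.43 J.
v = √(2·1.43/0.0245) = 10.8 m/s.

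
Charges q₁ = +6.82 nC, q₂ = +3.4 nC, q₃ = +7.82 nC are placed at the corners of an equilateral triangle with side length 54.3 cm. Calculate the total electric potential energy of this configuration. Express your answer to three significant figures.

1.71×10⁻⁶ J

The assembly work is the sum of pairwise potential energies, U = Σ_{i<j} kqᵢqⱼ/rᵢⱼ.
All three pair separations equal the side length, 0.543 m.
U = (3.84×10⁻⁷) + (8.83×10⁻⁷) + (4.40×10⁻⁷) = 1.71×10⁻⁶ J.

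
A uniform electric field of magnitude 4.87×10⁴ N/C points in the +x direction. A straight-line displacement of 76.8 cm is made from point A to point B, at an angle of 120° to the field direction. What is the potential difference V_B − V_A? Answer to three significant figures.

Only the component of displacement along E changes the potential: ΔV = −E·d·cosθ.
ΔV = −(4.87×10⁴ V/m)(0.768 m)cos120° = 1.87×10⁴ V.

1.87×10⁴ V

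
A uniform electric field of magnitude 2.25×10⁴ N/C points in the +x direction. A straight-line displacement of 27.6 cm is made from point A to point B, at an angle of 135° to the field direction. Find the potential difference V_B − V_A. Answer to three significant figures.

4390 V

Only the component of displacement along E changes the potential: ΔV = −E·d·cosθ.
ΔV = −(2.25×10⁴ V/m)(0.276 m)cos135° = 4390 V.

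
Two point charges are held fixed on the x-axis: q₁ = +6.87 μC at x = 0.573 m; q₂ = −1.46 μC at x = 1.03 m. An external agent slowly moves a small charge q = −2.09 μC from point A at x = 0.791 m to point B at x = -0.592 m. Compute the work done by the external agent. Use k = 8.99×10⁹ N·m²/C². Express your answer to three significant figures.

0.383 J

For quasistatic motion the external work equals the change in potential energy: W_ext = qΔV = q(V_B − V_A).
At A: distances to the source charges are 0.218 m, 0.239 m; V_A = Σ kqᵢ/rᵢ = 2.28×10⁵ V.
At B: distances to the source charges are 1.17 m, 1.62 m; V_B = Σ kqᵢ/rᵢ = 4.49×10⁴ V.
ΔV = V_B − V_A = -1.83×10⁵ V.
W_ext = qΔV = (-2.09×10⁻⁶ C)(-1.83×10⁵ V) = 0.383 J.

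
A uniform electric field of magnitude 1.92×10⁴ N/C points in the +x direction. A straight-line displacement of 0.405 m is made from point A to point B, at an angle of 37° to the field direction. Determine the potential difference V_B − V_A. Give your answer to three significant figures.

-6210 V

Only the component of displacement along E changes the potential: ΔV = −E·d·cosθ.
ΔV = −(1.92×10⁴ V/m)(0.405 m)cos37° = -6210 V.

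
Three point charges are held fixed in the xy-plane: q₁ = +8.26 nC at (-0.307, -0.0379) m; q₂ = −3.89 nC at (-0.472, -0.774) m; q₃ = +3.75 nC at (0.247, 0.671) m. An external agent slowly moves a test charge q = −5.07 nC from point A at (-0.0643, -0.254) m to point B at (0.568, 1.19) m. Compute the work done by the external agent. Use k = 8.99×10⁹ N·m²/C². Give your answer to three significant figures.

6.15×10⁻⁷ J

For quasistatic motion the external work equals the change in potential energy: W_ext = qΔV = q(V_B − V_A).
At A: distances to the source charges are 0.325 m, 0.661 m, 0.976 m; V_A = Σ kqᵢ/rᵢ = 210 V.
At B: distances to the source charges are 1.51 m, 2.22 m, 0.610 m; V_B = Σ kqᵢ/rᵢ = 88.8 V.
ΔV = V_B − V_A = -121 V.
W_ext = qΔV = (-5.07×10⁻⁹ C)(-121 V) = 6.15×10⁻⁷ J.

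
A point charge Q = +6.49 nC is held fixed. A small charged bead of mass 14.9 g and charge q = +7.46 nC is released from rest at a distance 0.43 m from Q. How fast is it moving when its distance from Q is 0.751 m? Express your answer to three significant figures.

7.62×10⁻³ m/s

Only the electrostatic force acts, so mechanical energy is conserved: ½mv² = U₁ − U₂ = kQq(1/r₁ − 1/r₂).
U₁ − U₂ = (8.99×10⁹ N·m²/C²)(6.49×10⁻⁹ C)(7.46×10⁻⁹ C)(1/0.430 − 1/0.751) = 4.33×10⁻⁷ J.
v = √(2·4.33×10⁻⁷/0.0149) = 7.62×10⁻³ m/s.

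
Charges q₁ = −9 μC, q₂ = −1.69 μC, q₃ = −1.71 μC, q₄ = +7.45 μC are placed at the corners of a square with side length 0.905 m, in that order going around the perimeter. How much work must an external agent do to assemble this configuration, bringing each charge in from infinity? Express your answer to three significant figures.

-0.593 J

The assembly work is the sum of pairwise potential energies, U = Σ_{i<j} kqᵢqⱼ/rᵢⱼ.
The four side pairs have separation 0.905 m and the two diagonal pairs 1.28 m.
Summing all 6 pair terms gives U = -0.593 J.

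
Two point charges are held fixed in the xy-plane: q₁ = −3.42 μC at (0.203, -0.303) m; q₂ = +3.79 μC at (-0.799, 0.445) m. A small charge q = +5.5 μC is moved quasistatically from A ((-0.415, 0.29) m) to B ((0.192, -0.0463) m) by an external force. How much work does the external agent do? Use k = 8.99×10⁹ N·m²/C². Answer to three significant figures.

-0.744 J

For quasistatic motion the external work equals the change in potential energy: W_ext = qΔV = q(V_B − V_A).
At A: distances to the source charges are 0.856 m, 0.414 m; V_A = Σ kqᵢ/rᵢ = 4.64×10⁴ V.
At B: distances to the source charges are 0.257 m, 1.11 m; V_B = Σ kqᵢ/rᵢ = -8.89×10⁴ V.
ΔV = V_B − V_A = -1.35×10⁵ V.
W_ext = qΔV = (5.50×10⁻⁶ C)(-1.35×10⁵ V) = -0.744 J.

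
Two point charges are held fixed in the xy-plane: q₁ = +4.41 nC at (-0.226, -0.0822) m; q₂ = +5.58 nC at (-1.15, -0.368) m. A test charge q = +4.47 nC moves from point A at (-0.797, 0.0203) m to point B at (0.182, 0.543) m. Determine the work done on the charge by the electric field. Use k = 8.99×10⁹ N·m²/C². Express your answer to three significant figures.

3.56×10⁻⁷ J

The work done by the electric force is W_field = −ΔU = −q(V_B − V_A) = q(V_A − V_B).
At A: distances to the source charges are 0.580 m, 0.525 m; V_A = Σ kqᵢ/rᵢ = 164 V.
At B: distances to the source charges are 0.747 m, 1.61 m; V_B = Σ kqᵢ/rᵢ = 84.2 V.
ΔV = V_B − V_A = -79.7 V.
W_field = −qΔV = −(4.47×10⁻⁹ C)(-79.7 V) = 3.56×10⁻⁷ J.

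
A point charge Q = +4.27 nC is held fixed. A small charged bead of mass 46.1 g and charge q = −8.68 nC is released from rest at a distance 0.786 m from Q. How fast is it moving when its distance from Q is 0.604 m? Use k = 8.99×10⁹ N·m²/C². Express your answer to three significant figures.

2.35×10⁻³ m/s

Only the electrostatic force acts, so mechanical energy is conserved: ½mv² = U₁ − U₂ = kQq(1/r₁ − 1/r₂).
U₁ − U₂ = (8.99×10⁹ N·m²/C²)(4.27×10⁻⁹ C)(-8.68×10⁻⁹ C)(1/0.786 − 1/0.604) = 1.28×10⁻⁷ J.
v = √(2·1.28×10⁻⁷/0.0461) = 2.35×10⁻³ m/s.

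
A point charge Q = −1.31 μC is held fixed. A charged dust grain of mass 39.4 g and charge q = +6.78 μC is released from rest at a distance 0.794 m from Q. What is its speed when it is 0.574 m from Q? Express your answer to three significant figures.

Only the electrostatic force acts, so mechanical energy is conserved: ½mv² = U₁ − U₂ = kQq(1/r₁ − 1/r₂).
U₁ − U₂ = (8.99×10⁹ N·m²/C²)(-1.31×10⁻⁶ C)(6.78×10⁻⁶ C)(1/0.794 − 1/0.574) = 0.0385 J.
v = √(2·0.0385/0.0394) = 1.40 m/s.

1.40 m/s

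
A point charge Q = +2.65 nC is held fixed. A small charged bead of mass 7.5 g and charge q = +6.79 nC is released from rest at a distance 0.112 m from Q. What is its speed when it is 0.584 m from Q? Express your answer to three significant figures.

Only the electrostatic force acts, so mechanical energy is conserved: ½mv² = U₁ − U₂ = kQq(1/r₁ − 1/r₂).
U₁ − U₂ = (8.99×10⁹ N·m²/C²)(2.65×10⁻⁹ C)(6.79×10⁻⁹ C)(1/0.112 − 1/0.584) = 1.17×10⁻⁶ J.
v = √(2·1.17×10⁻⁶/7.50×10⁻³) = 0.0176 m/s.

0.0176 m/s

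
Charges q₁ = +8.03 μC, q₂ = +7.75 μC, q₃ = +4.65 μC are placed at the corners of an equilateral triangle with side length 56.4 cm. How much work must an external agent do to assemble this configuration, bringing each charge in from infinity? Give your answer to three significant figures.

The assembly work is the sum of pairwise potential energies, U = Σ_{i<j} kqᵢqⱼ/rᵢⱼ.
All three pair separations equal the side length, 0.564 m.
U = (0.992) + (0.595) + (0.574) = 2.16 J.

2.16 J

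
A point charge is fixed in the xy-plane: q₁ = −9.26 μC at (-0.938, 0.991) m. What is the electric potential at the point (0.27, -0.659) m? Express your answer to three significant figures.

The total potential is the scalar sum of each charge's contribution, V = Σ kqᵢ/rᵢ.
Distances from the field point to each charge: r₁ = 2.04 m.
V = k[(-9.26×10⁻⁶)/(2.04)] = -4.07×10⁴ V.

-4.07×10⁴ V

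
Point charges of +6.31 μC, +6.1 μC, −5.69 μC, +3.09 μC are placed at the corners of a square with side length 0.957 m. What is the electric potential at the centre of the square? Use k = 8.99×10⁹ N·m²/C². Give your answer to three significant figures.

1.30×10⁵ V

Electric potential is a scalar, so the contributions from each charge add algebraically: V = Σ kqᵢ/rᵢ.
The distance from each corner to the centre is a√2/2 = 0.677 m.
V = k[(6.31×10⁻⁶)/(0.677) + (6.10×10⁻⁶)/(0.677) + (-5.69×10⁻⁶)/(0.677) + (3.09×10⁻⁶)/(0.677)] = 1.30×10⁵ V.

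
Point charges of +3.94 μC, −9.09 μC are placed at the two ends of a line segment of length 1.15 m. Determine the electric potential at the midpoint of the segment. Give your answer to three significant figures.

-8.05×10⁴ V

Electric potential is a scalar, so the contributions from each charge add algebraically: V = Σ kqᵢ/rᵢ.
Each charge is 0.575 m from the midpoint.
V = k[(3.94×10⁻⁶)/(0.575) + (-9.09×10⁻⁶)/(0.575)] = -8.05×10⁴ V.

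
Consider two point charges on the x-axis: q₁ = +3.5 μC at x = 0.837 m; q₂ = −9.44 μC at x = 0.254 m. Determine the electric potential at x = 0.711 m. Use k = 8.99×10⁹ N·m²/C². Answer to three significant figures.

6.40×10⁴ V

The total potential is the scalar sum of each charge's contribution, V = Σ kqᵢ/rᵢ.
Distances from the field point to each charge: r₁ = 0.126 m, r₂ = 0.457 m.
V = k[(3.50×10⁻⁶)/(0.126) + (-9.44×10⁻⁶)/(0.457)] = 6.40×10⁴ V.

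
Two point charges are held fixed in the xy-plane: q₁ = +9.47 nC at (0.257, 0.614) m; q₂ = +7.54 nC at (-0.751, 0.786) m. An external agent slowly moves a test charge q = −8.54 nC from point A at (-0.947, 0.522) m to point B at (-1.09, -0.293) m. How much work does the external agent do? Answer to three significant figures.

1.40×10⁻⁶ J

For quasistatic motion the external work equals the change in potential energy: W_ext = qΔV = q(V_B − V_A).
At A: distances to the source charges are 1.21 m, 0.329 m; V_A = Σ kqᵢ/rᵢ = 277 V.
At B: distances to the source charges are 1.62 m, 1.13 m; V_B = Σ kqᵢ/rᵢ = 112 V.
ΔV = V_B − V_A = -164 V.
W_ext = qΔV = (-8.54×10⁻⁹ C)(-164 V) = 1.40×10⁻⁶ J.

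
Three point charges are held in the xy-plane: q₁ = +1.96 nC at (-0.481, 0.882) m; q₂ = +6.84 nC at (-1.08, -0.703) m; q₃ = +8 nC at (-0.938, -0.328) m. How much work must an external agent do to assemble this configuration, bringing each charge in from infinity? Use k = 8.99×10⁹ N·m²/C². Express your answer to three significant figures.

1.41×10⁻⁶ J

The assembly work is the sum of pairwise potential energies, U = Σ_{i<j} kqᵢqⱼ/rᵢⱼ.
Pair separations: r₁₂ = 1.69 m, r₁₃ = 1.29 m, r₂₃ = 0.401 m.
U = (7.11×10⁻⁸) + (1.09×10⁻⁷) + (1.23×10⁻⁶) = 1.41×10⁻⁶ J.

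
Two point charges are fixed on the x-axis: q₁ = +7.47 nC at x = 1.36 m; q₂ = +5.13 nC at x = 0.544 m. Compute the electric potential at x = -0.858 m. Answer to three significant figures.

The total potential is the scalar sum of each charge's contribution, V = Σ kqᵢ/rᵢ.
Distances from the field point to each charge: r₁ = 2.22 m, r₂ = 1.40 m.
V = k[(7.47×10⁻⁹)/(2.22) + (5.13×10⁻⁹)/(1.40)] = 63.2 V.

63.2 V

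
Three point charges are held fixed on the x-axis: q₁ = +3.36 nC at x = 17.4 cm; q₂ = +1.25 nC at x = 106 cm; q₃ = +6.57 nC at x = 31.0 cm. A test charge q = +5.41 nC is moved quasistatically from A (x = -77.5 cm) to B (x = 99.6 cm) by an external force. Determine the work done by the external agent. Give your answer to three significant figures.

For quasistatic motion the external work equals the change in potential energy: W_ext = qΔV = q(V_B − V_A).
At A: distances to the source charges are 0.949 m, 1.83 m, 1.08 m; V_A = Σ kqᵢ/rᵢ = 92.4 V.
At B: distances to the source charges are 0.822 m, 0.0640 m, 0.686 m; V_B = Σ kqᵢ/rᵢ = 298 V.
ΔV = V_B − V_A = 206 V.
W_ext = qΔV = (5.41×10⁻⁹ C)(206 V) = 1.11×10⁻⁶ J.

1.11×10⁻⁶ J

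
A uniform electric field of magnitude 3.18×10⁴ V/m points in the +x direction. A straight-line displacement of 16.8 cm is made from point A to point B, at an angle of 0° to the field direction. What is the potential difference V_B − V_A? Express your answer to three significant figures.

-5340 V

Only the component of displacement along E changes the potential: ΔV = −E·d·cosθ.
ΔV = −(3.18×10⁴ V/m)(0.168 m)cos0° = -5340 V.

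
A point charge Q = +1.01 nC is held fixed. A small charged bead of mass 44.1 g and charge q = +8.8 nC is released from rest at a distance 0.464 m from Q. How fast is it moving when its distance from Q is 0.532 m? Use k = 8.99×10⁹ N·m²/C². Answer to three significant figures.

Only the electrostatic force acts, so mechanical energy is conserved: ½mv² = U₁ − U₂ = kQq(1/r₁ − 1/r₂).
U₁ − U₂ = (8.99×10⁹ N·m²/C²)(1.01×10⁻⁹ C)(8.80×10⁻⁹ C)(1/0.464 − 1/0.532) = 2.20×10⁻⁸ J.
v = √(2·2.20×10⁻⁸/0.0441) = 9.99×10⁻⁴ m/s.

9.99×10⁻⁴ m/s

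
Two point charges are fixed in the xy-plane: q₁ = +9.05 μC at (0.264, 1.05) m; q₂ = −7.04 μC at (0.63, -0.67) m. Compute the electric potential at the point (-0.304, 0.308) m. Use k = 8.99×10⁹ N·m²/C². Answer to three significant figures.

4.03×10⁴ V

The total potential is the scalar sum of each charge's contribution, V = Σ kqᵢ/rᵢ.
Distances from the field point to each charge: r₁ = 0.934 m, r₂ = 1.35 m.
V = k[(9.05×10⁻⁶)/(0.934) + (-7.04×10⁻⁶)/(1.35)] = 4.03×10⁴ V.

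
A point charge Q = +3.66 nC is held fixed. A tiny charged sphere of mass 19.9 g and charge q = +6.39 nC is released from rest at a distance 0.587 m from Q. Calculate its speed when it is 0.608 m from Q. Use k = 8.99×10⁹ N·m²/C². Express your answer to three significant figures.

Only the electrostatic force acts, so mechanical energy is conserved: ½mv² = U₁ − U₂ = kQq(1/r₁ − 1/r₂).
U₁ − U₂ = (8.99×10⁹ N·m²/C²)(3.66×10⁻⁹ C)(6.39×10⁻⁹ C)(1/0.587 − 1/0.608) = 1.24×10⁻⁸ J.
v = √(2·1.24×10⁻⁸/0.0199) = 1.12×10⁻³ m/s.

1.12×10⁻³ m/s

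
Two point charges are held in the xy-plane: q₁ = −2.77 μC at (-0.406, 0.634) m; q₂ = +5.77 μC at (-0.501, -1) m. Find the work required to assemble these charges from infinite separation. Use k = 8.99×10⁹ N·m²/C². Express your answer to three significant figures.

-0.0878 J

The assembly work is the sum of pairwise potential energies, U = Σ_{i<j} kqᵢqⱼ/rᵢⱼ.
Pair separations: r₁₂ = 1.64 m.
U = (-0.0878) = -0.0878 J.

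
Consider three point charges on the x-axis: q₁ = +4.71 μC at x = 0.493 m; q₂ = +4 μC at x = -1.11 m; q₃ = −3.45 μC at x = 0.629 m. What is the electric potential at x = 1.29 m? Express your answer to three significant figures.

Electric potential is a scalar, so the contributions from each charge add algebraically: V = Σ kqᵢ/rᵢ.
Distances from the field point to each charge: r₁ = 0.797 m, r₂ = 2.40 m, r₃ = 0.661 m.
V = k[(4.71×10⁻⁶)/(0.797) + (4.00×10⁻⁶)/(2.40) + (-3.45×10⁻⁶)/(0.661)] = 2.12×10⁴ V.

2.12×10⁴ V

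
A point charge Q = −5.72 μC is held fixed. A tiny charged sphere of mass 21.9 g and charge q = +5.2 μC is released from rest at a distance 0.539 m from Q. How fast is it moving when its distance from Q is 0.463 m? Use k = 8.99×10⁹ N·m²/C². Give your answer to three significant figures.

2.73 m/s

Only the electrostatic force acts, so mechanical energy is conserved: ½mv² = U₁ − U₂ = kQq(1/r₁ − 1/r₂).
U₁ − U₂ = (8.99×10⁹ N·m²/C²)(-5.72×10⁻⁶ C)(5.20×10⁻⁶ C)(1/0.539 − 1/0.463) = 0.0814 J.
v = √(2·0.0814/0.0219) = 2.73 m/s.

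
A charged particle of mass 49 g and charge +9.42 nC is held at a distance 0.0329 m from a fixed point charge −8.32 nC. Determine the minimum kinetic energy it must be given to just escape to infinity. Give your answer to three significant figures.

2.14×10⁻⁵ J

To just escape, total mechanical energy must reach zero at infinity: ½mv²_min + U = 0, so ½mv²_min = −U = |kQq|/r.
|U| = |kQq|/r = (8.99×10⁹ N·m²/C²)(8.32×10⁻⁹)(9.42×10⁻⁹)/(0.0329) = 2.14×10⁻⁵ J.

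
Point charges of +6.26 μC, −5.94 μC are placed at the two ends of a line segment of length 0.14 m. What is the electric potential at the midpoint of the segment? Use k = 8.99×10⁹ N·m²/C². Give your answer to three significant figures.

Electric potential is a scalar, so the contributions from each charge add algebraically: V = Σ kqᵢ/rᵢ.
Each charge is 0.0700 m from the midpoint.
V = k[(6.26×10⁻⁶)/(0.0700) + (-5.94×10⁻⁶)/(0.0700)] = 4.11×10⁴ V.

4.11×10⁴ V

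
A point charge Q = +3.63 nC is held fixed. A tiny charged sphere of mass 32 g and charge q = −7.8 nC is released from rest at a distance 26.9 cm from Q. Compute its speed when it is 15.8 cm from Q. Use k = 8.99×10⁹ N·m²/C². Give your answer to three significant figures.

Only the electrostatic force acts, so mechanical energy is conserved: ½mv² = U₁ − U₂ = kQq(1/r₁ − 1/r₂).
U₁ − U₂ = (8.99×10⁹ N·m²/C²)(3.63×10⁻⁹ C)(-7.80×10⁻⁹ C)(1/0.269 − 1/0.158) = 6.65×10⁻⁷ J.
v = √(2·6.65×10⁻⁷/0.0320) = 6.45×10⁻³ m/s.

6.45×10⁻³ m/s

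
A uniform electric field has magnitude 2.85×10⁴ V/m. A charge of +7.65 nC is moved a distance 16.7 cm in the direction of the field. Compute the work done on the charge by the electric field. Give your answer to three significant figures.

3.64×10⁻⁵ J

The potential change for a displacement 16.7 cm in the direction of the field is ΔV = −Ed = -4760 V.
W_field = −qΔV = 3.64×10⁻⁵ J.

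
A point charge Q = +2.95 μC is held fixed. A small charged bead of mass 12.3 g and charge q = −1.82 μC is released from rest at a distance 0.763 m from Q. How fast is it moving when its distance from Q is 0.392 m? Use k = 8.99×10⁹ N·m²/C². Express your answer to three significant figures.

Only the electrostatic force acts, so mechanical energy is conserved: ½mv² = U₁ − U₂ = kQq(1/r₁ − 1/r₂).
U₁ − U₂ = (8.99×10⁹ N·m²/C²)(2.95×10⁻⁶ C)(-1.82×10⁻⁶ C)(1/0.763 − 1/0.392) = 0.0599 J.
v = √(2·0.0599/0.0123) = 3.12 m/s.

3.12 m/s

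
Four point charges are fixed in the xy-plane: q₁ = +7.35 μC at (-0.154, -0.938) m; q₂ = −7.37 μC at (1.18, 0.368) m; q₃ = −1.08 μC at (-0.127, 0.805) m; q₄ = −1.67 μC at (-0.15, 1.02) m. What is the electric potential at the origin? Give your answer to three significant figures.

The total potential is the scalar sum of each charge's contribution, V = Σ kqᵢ/rᵢ.
Distances from the field point to each charge: r₁ = 0.951 m, r₂ = 1.24 m, r₃ = 0.815 m, r₄ = 1.03 m.
V = k[(7.35×10⁻⁶)/(0.951) + (-7.37×10⁻⁶)/(1.24) + (-1.08×10⁻⁶)/(0.815) + (-1.67×10⁻⁶)/(1.03)] = -1.06×10⁴ V.

-1.06×10⁴ V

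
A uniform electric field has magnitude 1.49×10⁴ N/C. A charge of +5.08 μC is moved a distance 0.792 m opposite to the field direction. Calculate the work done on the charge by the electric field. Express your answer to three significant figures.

The potential change for a displacement 0.792 m opposite to the field direction is ΔV = +Ed = 1.18×10⁴ V.
W_field = −qΔV = -0.0599 J.

-0.0599 J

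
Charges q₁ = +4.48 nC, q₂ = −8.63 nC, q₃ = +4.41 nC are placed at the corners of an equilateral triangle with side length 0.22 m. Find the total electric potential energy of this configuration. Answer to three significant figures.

-2.33×10⁻⁶ J

The work to assemble the configuration equals its total potential energy, U = Σ kqᵢqⱼ/rᵢⱼ over all pairs.
All three pair separations equal the side length, 0.220 m.
U = (-1.58×10⁻⁶) + (8.07×10⁻⁷) + (-1.56×10⁻⁶) = -2.33×10⁻⁶ J.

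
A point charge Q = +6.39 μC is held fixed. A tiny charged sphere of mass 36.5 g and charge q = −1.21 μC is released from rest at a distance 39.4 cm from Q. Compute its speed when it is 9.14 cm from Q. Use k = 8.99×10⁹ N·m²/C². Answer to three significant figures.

Only the electrostatic force acts, so mechanical energy is conserved: ½mv² = U₁ − U₂ = kQq(1/r₁ − 1/r₂).
U₁ − U₂ = (8.99×10⁹ N·m²/C²)(6.39×10⁻⁶ C)(-1.21×10⁻⁶ C)(1/0.394 − 1/0.0914) = 0.584 J.
v = √(2·0.584/0.0365) = 5.66 m/s.

5.66 m/s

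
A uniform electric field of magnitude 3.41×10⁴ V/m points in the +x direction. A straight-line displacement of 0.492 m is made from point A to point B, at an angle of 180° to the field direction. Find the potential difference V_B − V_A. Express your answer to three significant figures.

1.68×10⁴ V

Only the component of displacement along E changes the potential: ΔV = −E·d·cosθ.
ΔV = −(3.41×10⁴ V/m)(0.492 m)cos180° = 1.68×10⁴ V.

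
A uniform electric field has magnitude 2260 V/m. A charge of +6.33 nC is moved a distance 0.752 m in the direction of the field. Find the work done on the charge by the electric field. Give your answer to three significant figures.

The potential change for a displacement 0.752 m in the direction of the field is ΔV = −Ed = -1700 V.
W_field = −qΔV = 1.08×10⁻⁵ J.

1.08×10⁻⁵ J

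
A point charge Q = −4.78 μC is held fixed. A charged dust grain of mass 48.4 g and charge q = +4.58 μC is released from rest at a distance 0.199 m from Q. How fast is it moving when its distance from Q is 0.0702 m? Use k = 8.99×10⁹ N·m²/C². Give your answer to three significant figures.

Only the electrostatic force acts, so mechanical energy is conserved: ½mv² = U₁ − U₂ = kQq(1/r₁ − 1/r₂).
U₁ − U₂ = (8.99×10⁹ N·m²/C²)(-4.78×10⁻⁶ C)(4.58×10⁻⁶ C)(1/0.199 − 1/0.0702) = 1.81 J.
v = √(2·1.81/0.0484) = 8.66 m/s.

8.66 m/s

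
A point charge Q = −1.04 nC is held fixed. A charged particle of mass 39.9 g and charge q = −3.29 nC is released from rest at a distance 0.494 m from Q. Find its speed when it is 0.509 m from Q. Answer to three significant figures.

3.03×10⁻⁴ m/s

Only the electrostatic force acts, so mechanical energy is conserved: ½mv² = U₁ − U₂ = kQq(1/r₁ − 1/r₂).
U₁ − U₂ = (8.99×10⁹ N·m²/C²)(-1.04×10⁻⁹ C)(-3.29×10⁻⁹ C)(1/0.494 − 1/0.509) = 1.83×10⁻⁹ J.
v = √(2·1.83×10⁻⁹/0.0399) = 3.03×10⁻⁴ m/s.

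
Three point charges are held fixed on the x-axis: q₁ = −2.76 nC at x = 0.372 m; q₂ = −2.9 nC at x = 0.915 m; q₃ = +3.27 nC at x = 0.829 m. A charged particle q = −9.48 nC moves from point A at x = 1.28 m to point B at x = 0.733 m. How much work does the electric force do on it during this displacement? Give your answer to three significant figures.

1.21×10⁻⁶ J

The work done by the electric force is W_field = −ΔU = −q(V_B − V_A) = q(V_A − V_B).
At A: distances to the source charges are 0.908 m, 0.365 m, 0.451 m; V_A = Σ kqᵢ/rᵢ = -33.6 V.
At B: distances to the source charges are 0.361 m, 0.182 m, 0.0960 m; V_B = Σ kqᵢ/rᵢ = 94.2 V.
ΔV = V_B − V_A = 128 V.
W_field = −qΔV = −(-9.48×10⁻⁹ C)(128 V) = 1.21×10⁻⁶ J.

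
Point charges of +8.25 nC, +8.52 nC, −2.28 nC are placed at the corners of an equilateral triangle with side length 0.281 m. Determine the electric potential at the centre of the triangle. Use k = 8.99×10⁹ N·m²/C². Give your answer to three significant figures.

The total potential is the scalar sum of each charge's contribution, V = Σ kqᵢ/rᵢ.
The distance from each vertex to the centroid is a/√3 = 0.162 m.
V = k[(8.25×10⁻⁹)/(0.162) + (8.52×10⁻⁹)/(0.162) + (-2.28×10⁻⁹)/(0.162)] = 803 V.

803 V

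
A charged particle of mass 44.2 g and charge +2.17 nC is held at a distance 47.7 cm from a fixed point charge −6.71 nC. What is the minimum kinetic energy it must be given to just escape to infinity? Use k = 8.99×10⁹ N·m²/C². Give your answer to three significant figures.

2.74×10⁻⁷ J

To just escape, total mechanical energy must reach zero at infinity: ½mv²_min + U = 0, so ½mv²_min = −U = |kQq|/r.
|U| = |kQq|/r = (8.99×10⁹ N·m²/C²)(6.71×10⁻⁹)(2.17×10⁻⁹)/(0.477) = 2.74×10⁻⁷ J.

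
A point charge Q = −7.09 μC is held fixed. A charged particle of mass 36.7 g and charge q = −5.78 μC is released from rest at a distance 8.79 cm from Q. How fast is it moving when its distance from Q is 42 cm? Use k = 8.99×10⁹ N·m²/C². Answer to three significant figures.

Only the electrostatic force acts, so mechanical energy is conserved: ½mv² = U₁ − U₂ = kQq(1/r₁ − 1/r₂).
U₁ − U₂ = (8.99×10⁹ N·m²/C²)(-7.09×10⁻⁶ C)(-5.78×10⁻⁶ C)(1/0.0879 − 1/0.420) = 3.31 J.
v = √(2·3.31/0.0367) = 13.4 m/s.

13.4 m/s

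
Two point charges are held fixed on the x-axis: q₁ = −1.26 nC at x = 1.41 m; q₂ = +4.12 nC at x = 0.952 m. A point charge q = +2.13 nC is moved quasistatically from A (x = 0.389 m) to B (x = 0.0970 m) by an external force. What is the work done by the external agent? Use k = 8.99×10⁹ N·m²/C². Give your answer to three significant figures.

-4.26×10⁻⁸ J

For quasistatic motion the external work equals the change in potential energy: W_ext = qΔV = q(V_B − V_A).
At A: distances to the source charges are 1.02 m, 0.563 m; V_A = Σ kqᵢ/rᵢ = 54.7 V.
At B: distances to the source charges are 1.31 m, 0.855 m; V_B = Σ kqᵢ/rᵢ = 34.7 V.
ΔV = V_B − V_A = -20.0 V.
W_ext = qΔV = (2.13×10⁻⁹ C)(-20.0 V) = -4.26×10⁻⁸ J.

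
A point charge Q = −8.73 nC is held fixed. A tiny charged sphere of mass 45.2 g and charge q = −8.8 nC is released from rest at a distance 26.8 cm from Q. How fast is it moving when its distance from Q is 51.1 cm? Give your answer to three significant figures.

7.36×10⁻³ m/s

Only the electrostatic force acts, so mechanical energy is conserved: ½mv² = U₁ − U₂ = kQq(1/r₁ − 1/r₂).
U₁ − U₂ = (8.99×10⁹ N·m²/C²)(-8.73×10⁻⁹ C)(-8.80×10⁻⁹ C)(1/0.268 − 1/0.511) = 1.23×10⁻⁶ J.
v = √(2·1.23×10⁻⁶/0.0452) = 7.36×10⁻³ m/s.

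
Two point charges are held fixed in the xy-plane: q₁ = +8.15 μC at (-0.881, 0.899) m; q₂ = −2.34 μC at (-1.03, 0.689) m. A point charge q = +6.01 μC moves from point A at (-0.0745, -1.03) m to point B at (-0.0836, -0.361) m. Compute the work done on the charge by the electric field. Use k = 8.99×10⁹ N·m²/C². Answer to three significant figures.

The work done by the electric force is W_field = −ΔU = −q(V_B − V_A) = q(V_A − V_B).
At A: distances to the source charges are 2.09 m, 1.97 m; V_A = Σ kqᵢ/rᵢ = 2.43×10⁴ V.
At B: distances to the source charges are 1.49 m, 1.41 m; V_B = Σ kqᵢ/rᵢ = 3.43×10⁴ V.
ΔV = V_B − V_A = 9910 V.
W_field = −qΔV = −(6.01×10⁻⁶ C)(9910 V) = -0.0595 J.

-0.0595 J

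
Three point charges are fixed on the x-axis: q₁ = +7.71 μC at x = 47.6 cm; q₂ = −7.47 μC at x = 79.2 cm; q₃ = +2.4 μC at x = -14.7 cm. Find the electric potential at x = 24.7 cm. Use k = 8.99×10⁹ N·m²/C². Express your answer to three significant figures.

2.34×10⁵ V

The total potential is the scalar sum of each charge's contribution, V = Σ kqᵢ/rᵢ.
Distances from the field point to each charge: r₁ = 0.229 m, r₂ = 0.545 m, r₃ = 0.394 m.
V = k[(7.71×10⁻⁶)/(0.229) + (-7.47×10⁻⁶)/(0.545) + (2.40×10⁻⁶)/(0.394)] = 2.34×10⁵ V.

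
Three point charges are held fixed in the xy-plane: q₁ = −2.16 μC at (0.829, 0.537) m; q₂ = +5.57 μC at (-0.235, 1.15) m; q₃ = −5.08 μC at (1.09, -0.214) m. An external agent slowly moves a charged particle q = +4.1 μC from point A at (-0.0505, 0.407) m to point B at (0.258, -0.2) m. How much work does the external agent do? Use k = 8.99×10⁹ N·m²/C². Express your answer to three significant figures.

For quasistatic motion the external work equals the change in potential energy: W_ext = qΔV = q(V_B − V_A).
At A: distances to the source charges are 0.889 m, 0.766 m, 1.30 m; V_A = Σ kqᵢ/rᵢ = 8400 V.
At B: distances to the source charges are 0.932 m, 1.44 m, 0.832 m; V_B = Σ kqᵢ/rᵢ = -4.09×10⁴ V.
ΔV = V_B − V_A = -4.93×10⁴ V.
W_ext = qΔV = (4.10×10⁻⁶ C)(-4.93×10⁴ V) = -0.202 J.

-0.202 J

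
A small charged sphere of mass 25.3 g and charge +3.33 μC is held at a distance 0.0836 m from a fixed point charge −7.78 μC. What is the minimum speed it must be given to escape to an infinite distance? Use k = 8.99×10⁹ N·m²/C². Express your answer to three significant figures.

14.8 m/s

To just escape, total mechanical energy must reach zero at infinity: ½mv²_min + U = 0, so ½mv²_min = −U = |kQq|/r.
|U| = |kQq|/r = (8.99×10⁹ N·m²/C²)(7.78×10⁻⁶)(3.33×10⁻⁶)/(0.0836) = 2.79 J.
v_min = √(2|U|/m) = √(2·2.79/0.0253) = 14.8 m/s.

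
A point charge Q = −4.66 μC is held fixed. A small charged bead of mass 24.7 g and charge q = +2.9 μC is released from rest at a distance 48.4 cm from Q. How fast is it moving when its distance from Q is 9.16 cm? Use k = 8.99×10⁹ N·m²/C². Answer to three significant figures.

9.33 m/s

Only the electrostatic force acts, so mechanical energy is conserved: ½mv² = U₁ − U₂ = kQq(1/r₁ − 1/r₂).
U₁ − U₂ = (8.99×10⁹ N·m²/C²)(-4.66×10⁻⁶ C)(2.90×10⁻⁶ C)(1/0.484 − 1/0.0916) = 1.08 J.
v = √(2·1.08/0.0247) = 9.33 m/s.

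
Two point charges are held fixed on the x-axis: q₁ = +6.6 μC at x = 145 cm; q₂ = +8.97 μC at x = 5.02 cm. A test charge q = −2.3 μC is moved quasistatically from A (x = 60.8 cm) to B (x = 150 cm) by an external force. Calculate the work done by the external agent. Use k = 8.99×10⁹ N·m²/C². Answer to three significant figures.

For quasistatic motion the external work equals the change in potential energy: W_ext = qΔV = q(V_B − V_A).
At A: distances to the source charges are 0.842 m, 0.558 m; V_A = Σ kqᵢ/rᵢ = 2.15×10⁵ V.
At B: distances to the source charges are 0.0500 m, 1.45 m; V_B = Σ kqᵢ/rᵢ = 1.24×10⁶ V.
ΔV = V_B − V_A = 1.03×10⁶ V.
W_ext = qΔV = (-2.30×10⁻⁶ C)(1.03×10⁶ V) = -2.36 J.

-2.36 J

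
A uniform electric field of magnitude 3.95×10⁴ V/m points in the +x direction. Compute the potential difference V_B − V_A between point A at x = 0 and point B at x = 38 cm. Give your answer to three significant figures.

In a uniform field, potential decreases in the direction of E: V_B − V_A = −E·Δx.
V_B − V_A = −(3.95×10⁴ V/m)(0.380 m) = -1.50×10⁴ V.

-1.50×10⁴ V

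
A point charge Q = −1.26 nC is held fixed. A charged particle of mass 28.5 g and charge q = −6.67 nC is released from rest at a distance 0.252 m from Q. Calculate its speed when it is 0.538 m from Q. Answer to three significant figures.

3.34×10⁻³ m/s

Only the electrostatic force acts, so mechanical energy is conserved: ½mv² = U₁ − U₂ = kQq(1/r₁ − 1/r₂).
U₁ − U₂ = (8.99×10⁹ N·m²/C²)(-1.26×10⁻⁹ C)(-6.67×10⁻⁹ C)(1/0.252 − 1/0.538) = 1.59×10⁻⁷ J.
v = √(2·1.59×10⁻⁷/0.0285) = 3.34×10⁻³ m/s.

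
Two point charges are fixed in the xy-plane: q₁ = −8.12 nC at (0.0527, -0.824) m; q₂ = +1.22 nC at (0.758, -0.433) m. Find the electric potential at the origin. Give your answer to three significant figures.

The total potential is the scalar sum of each charge's contribution, V = Σ kqᵢ/rᵢ.
Distances from the field point to each charge: r₁ = 0.826 m, r₂ = 0.873 m.
V = k[(-8.12×10⁻⁹)/(0.826) + (1.22×10⁻⁹)/(0.873)] = -75.8 V.

-75.8 V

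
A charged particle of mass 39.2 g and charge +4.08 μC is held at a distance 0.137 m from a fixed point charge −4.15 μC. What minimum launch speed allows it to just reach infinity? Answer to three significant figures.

To just escape, total mechanical energy must reach zero at infinity: ½mv²_min + U = 0, so ½mv²_min = −U = |kQq|/r.
|U| = |kQq|/r = (8.99×10⁹ N·m²/C²)(4.15×10⁻⁶)(4.08×10⁻⁶)/(0.137) = 1.11 J.
v_min = √(2|U|/m) = √(2·1.11/0.0392) = 7.53 m/s.

7.53 m/s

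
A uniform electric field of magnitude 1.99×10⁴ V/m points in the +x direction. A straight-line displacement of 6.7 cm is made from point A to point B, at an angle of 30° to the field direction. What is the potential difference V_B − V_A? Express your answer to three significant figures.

-1150 V

Only the component of displacement along E changes the potential: ΔV = −E·d·cosθ.
ΔV = −(1.99×10⁴ V/m)(0.0670 m)cos30° = -1150 V.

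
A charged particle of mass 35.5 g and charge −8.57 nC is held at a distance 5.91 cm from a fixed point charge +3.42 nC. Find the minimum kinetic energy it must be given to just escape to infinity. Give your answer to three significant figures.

4.46×10⁻⁶ J

To just escape, total mechanical energy must reach zero at infinity: ½mv²_min + U = 0, so ½mv²_min = −U = |kQq|/r.
|U| = |kQq|/r = (8.99×10⁹ N·m²/C²)(3.42×10⁻⁹)(8.57×10⁻⁹)/(0.0591) = 4.46×10⁻⁶ J.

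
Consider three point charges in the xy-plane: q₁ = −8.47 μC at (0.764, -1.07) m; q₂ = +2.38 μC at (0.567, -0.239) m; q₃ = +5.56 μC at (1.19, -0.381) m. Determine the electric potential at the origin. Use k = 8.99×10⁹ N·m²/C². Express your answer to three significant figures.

1.69×10⁴ V

Electric potential is a scalar, so the contributions from each charge add algebraically: V = Σ kqᵢ/rᵢ.
Distances from the field point to each charge: r₁ = 1.31 m, r₂ = 0.615 m, r₃ = 1.25 m.
V = k[(-8.47×10⁻⁶)/(1.31) + (2.38×10⁻⁶)/(0.615) + (5.56×10⁻⁶)/(1.25)] = 1.69×10⁴ V.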